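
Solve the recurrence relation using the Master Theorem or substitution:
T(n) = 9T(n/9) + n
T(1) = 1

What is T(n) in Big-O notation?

By Master Theorem: a=9, b=9, f(n)=n. Since log_9(9) = 1 and f(n) = Θ(n^1), Case 2 applies. T(n) = O(n log n).

Answer: O(n log n)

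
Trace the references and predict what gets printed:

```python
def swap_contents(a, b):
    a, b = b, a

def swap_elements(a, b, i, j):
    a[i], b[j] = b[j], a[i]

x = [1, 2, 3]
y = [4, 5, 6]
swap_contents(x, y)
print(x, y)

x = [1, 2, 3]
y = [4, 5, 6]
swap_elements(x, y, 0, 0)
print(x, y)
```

Key concept: parameter rebinding vs mutation.
Step by step:
`x = [1, 2, 3]` → x = [1, 2, 3]
`y = [4, 5, 6]` → y = [4, 5, 6]
`swap_contents(x, y)` → no visible change to tracked variables
`print(x, y)` → prints [1, 2, 3] [4, 5, 6]
`x = [1, 2, 3]` → x = [1, 2, 3]
`y = [4, 5, 6]` → y = [4, 5, 6]
`swap_elements(x, y, 0, 0)` → x = [4, 2, 3]; y = [1, 5, 6]
`print(x, y)` → prints [4, 2, 3] [1, 5, 6]

Answer:
[1, 2, 3] [4, 5, 6]
[4, 2, 3] [1, 5, 6]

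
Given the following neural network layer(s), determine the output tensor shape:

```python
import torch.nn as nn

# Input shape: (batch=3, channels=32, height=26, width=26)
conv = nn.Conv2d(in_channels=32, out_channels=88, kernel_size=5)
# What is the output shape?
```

Input: (3, 32, 26, 26) -> Output: (3, 88, 22, 22)

Answer: (3, 88, 22, 22)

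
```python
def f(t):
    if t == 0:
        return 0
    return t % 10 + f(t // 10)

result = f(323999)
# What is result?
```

Sum of digits of 323999: 9 + 9 + 9 + 3 + 2 + 3 = 35

Answer: 35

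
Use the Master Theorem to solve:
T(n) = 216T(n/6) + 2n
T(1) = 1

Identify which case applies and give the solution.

a=216, b=6, f(n)=2n. log_6(216) = 3. Since c=1 < 3, Case 1 applies: T(n) = Θ(n^log_b(a)) = O(n^3).

Answer: O(n^3) - Case 1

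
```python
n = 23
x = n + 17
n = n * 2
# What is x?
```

Trace:
`n = 23` → n = 23
`x = n + 17` → x = 40
`n = n * 2` → n = 46
So x = 40

Answer: 40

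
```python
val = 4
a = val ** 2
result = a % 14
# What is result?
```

Trace:
`val = 4` → val = 4
`a = val ** 2` → a = 16
`result = a % 14` → result = 2
So result = 2

Answer: 2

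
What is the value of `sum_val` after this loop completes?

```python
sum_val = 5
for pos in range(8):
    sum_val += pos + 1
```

Start at 5, add 1 to 8 = 41
`sum_val` takes the values: 5 → 6 → 8 → 11 → 15 → 20 → 26 → 33 → 41

Answer: 41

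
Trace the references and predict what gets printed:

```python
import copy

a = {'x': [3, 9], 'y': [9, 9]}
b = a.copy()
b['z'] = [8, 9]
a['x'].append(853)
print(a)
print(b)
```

Key concept: shallow copy of dict with mutable values.
Step by step:
`a = {'x': [3, 9], 'y': [9, 9]}` → a = {'x': [3, 9], 'y': [9, 9]}
`b = a.copy()` → b = {'x': [3, 9], 'y': [9, 9]}
`b['z'] = [8, 9]` → b = {'x': [3, 9], 'y': [9, 9], 'z': [8, 9]}
`a['x'].append(853)` → a = {'x': [3, 9, 853], 'y': [9, 9]}; b = {'x': [3, 9, 853], 'y': [9, 9], 'z': [8, 9]}
`print(a)` → prints {'x': [3, 9, 853], 'y': [9, 9]}
`print(b)` → prints {'x': [3, 9, 853], 'y': [9, 9], 'z': [8, 9]}

Answer:
{'x': [3, 9, 853], 'y': [9, 9]}
{'x': [3, 9, 853], 'y': [9, 9], 'z': [8, 9]}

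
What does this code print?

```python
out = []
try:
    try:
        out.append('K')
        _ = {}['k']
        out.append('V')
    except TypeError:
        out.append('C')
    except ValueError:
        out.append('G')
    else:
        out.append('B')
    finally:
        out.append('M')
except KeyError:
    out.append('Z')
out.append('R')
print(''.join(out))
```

Execution trace: 'K' (try body) → 'M' (finally) → 'Z' (outer except KeyError) → 'R' (after the try/except). Output: KMZR

Answer: KMZR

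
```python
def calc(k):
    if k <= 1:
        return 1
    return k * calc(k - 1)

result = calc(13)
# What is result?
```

calc(13) = 13 * 12 * 11 * 10 * 9 * 8 * 7 * 6 * 5 * 4 * 3 * 2 * 1 = 6227020800

Answer: 6227020800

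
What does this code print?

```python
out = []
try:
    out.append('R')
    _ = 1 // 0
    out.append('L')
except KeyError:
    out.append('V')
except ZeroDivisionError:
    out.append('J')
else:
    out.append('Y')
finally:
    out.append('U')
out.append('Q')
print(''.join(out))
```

Execution trace: 'R' (try body) → 'J' (except ZeroDivisionError) → 'U' (finally) → 'Q' (after the try/except). Output: RJUQ

Answer: RJUQ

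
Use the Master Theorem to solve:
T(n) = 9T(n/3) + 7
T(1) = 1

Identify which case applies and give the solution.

a=9, b=3, f(n)=7. log_3(9) = 2. Since c=0 < 2, Case 1 applies: T(n) = Θ(n^log_b(a)) = O(n^2).

Answer: O(n^2) - Case 1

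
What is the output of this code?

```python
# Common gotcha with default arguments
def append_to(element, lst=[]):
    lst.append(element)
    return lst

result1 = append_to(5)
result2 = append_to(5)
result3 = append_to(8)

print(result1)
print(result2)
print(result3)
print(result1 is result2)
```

Key concept: mutable default argument gotcha.
Step by step:
`result1 = append_to(5)` → result1 = [5]
`result2 = append_to(5)` → result1 = [5, 5] (same object as result2); result2 = [5, 5] (same object as result1)
`result3 = append_to(8)` → result1 = [5, 5, 8] (same object as result2, result3); result2 = [5, 5, 8] (same object as result1, result3); result3 = [5, 5, 8] (same object as result1, result2)
`print(result1)` → prints [5, 5, 8]
`print(result2)` → prints [5, 5, 8]
`print(result3)` → prints [5, 5, 8]
`print(result1 is result2)` → prints True

Answer:
[5, 5, 8]
[5, 5, 8]
[5, 5, 8]
True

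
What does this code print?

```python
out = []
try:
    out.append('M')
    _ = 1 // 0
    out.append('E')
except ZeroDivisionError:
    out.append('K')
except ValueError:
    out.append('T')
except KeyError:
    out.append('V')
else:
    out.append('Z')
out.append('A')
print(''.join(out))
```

Execution trace: 'M' (try body) → 'K' (except ZeroDivisionError) → 'A' (after the try/except). Output: MKA

Answer: MKA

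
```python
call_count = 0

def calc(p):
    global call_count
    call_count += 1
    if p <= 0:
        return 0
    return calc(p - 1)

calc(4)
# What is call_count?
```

Linear recursion stepping by 1: 5 calls from p=4 down to ≤0.

Answer: 5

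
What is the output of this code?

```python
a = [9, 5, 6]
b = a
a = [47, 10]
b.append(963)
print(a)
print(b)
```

Key concept: rebinding vs mutation: a is rebound to a new list, b still points at the original.
Step by step:
`a = [9, 5, 6]` → a = [9, 5, 6]
`b = a` → b = [9, 5, 6] (same object as a)
`a = [47, 10]` → a = [47, 10]
`b.append(963)` → b = [9, 5, 6, 963]
`print(a)` → prints [47, 10]
`print(b)` → prints [9, 5, 6, 963]

Answer:
[47, 10]
[9, 5, 6, 963]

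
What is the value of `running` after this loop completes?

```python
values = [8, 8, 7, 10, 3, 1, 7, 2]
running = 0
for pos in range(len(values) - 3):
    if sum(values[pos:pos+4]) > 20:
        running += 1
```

Count windows with sum > 20
`running` takes the values: 0 → 1 → 2 → 3 → 4

Answer: 4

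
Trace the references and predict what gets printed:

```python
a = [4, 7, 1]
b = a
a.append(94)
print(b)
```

Key concept: basic list aliasing.
Step by step:
`a = [4, 7, 1]` → a = [4, 7, 1]
`b = a` → b = [4, 7, 1] (same object as a)
`a.append(94)` → a = [4, 7, 1, 94] (same object as b); b = [4, 7, 1, 94] (same object as a)
`print(b)` → prints [4, 7, 1, 94]

Answer: [4, 7, 1, 94]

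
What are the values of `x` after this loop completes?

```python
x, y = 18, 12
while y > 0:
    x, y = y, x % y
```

GCD of 18 and 12
`x` takes the values: 18 → 12 → 6

Answer: 6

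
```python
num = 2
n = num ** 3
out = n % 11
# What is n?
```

Trace:
`num = 2` → num = 2
`n = num ** 3` → n = 8
`out = n % 11` → out = 8
So n = 8

Answer: 8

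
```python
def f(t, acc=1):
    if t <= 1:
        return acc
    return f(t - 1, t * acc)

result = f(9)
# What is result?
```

Accumulator trace (n, acc): (9, 1) -> (8, 9) -> (7, 72) -> (6, 504) -> (5, 3024) -> (4, 15120) -> (3, 60480) -> (2, 181440) -> (1, 362880) -> return 362880

Answer: 362880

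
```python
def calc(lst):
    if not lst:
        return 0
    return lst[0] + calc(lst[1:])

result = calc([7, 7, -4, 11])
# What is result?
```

7 + 7 + (-4) + 11 + 0 = 21

Answer: 21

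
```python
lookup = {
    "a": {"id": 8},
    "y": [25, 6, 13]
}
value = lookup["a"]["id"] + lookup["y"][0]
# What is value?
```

Trace:
`lookup = { ...` → lookup = {'a': {'id': 8}, 'y': [25, 6, 13]}
`value = lookup["a"]["id"] + lookup["y"][0]` → value = 33
So value = 33

Answer: 33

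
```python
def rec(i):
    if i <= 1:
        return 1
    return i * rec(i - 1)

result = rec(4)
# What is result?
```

rec(4) = 4 * 3 * 2 * 1 = 24

Answer: 24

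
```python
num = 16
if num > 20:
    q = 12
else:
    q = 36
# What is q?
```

Trace:
`num = 16` → num = 16
`if num > 20: ...` → num > 20 is False, take else branch → q = 36
So q = 36

Answer: 36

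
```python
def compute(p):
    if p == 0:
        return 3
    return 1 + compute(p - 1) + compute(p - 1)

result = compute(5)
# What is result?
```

compute(p) = 1 + 2·compute(p-1), compute(0)=3. Closed form: (3+1)·2^5 - 1 = 127.

Answer: 127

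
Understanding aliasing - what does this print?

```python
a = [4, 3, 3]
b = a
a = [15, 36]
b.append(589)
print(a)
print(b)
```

Key concept: rebinding vs mutation: a is rebound to a new list, b still points at the original.
Step by step:
`a = [4, 3, 3]` → a = [4, 3, 3]
`b = a` → b = [4, 3, 3] (same object as a)
`a = [15, 36]` → a = [15, 36]
`b.append(589)` → b = [4, 3, 3, 589]
`print(a)` → prints [15, 36]
`print(b)` → prints [4, 3, 3, 589]

Answer:
[15, 36]
[4, 3, 3, 589]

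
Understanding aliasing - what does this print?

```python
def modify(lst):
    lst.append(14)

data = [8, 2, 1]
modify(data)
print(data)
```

Key concept: function modifies passed list.
Step by step:
`data = [8, 2, 1]` → data = [8, 2, 1]
`modify(data)` → data = [8, 2, 1, 14]
`print(data)` → prints [8, 2, 1, 14]

Answer: [8, 2, 1, 14]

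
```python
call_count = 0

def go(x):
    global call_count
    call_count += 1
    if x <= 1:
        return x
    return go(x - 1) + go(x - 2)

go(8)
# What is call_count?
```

Calls(x) = 1 + Calls(x-1) + Calls(x-2); Calls(0)=Calls(1)=1. For x=8 this gives 67.

Answer: 67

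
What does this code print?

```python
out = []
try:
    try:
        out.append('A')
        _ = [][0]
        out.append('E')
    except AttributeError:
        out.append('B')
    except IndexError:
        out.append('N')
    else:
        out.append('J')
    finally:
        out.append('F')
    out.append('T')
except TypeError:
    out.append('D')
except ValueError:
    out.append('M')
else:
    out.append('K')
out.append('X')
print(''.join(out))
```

Execution trace: 'A' (inner try body) → 'N' (inner except IndexError) → 'F' (inner finally) → 'T' (try body, no exception) → 'K' (else) → 'X' (after the try/except). Output: ANFTKX

Answer: ANFTKX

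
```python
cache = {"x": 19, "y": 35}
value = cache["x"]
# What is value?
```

Trace:
`cache = {"x": 19, "y": 35}` → cache = {'x': 19, 'y': 35}
`value = cache["x"]` → value = 19
So value = 19

Answer: 19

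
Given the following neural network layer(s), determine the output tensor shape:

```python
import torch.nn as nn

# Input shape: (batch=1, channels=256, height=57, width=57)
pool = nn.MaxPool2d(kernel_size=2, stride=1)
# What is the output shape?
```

Input: (1, 256, 57, 57) -> Output: (1, 256, 56, 56)

Answer: (1, 256, 56, 56)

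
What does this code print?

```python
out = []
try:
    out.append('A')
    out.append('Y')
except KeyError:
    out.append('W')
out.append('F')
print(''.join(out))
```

Execution trace: 'A' (try body) → 'Y' (try body, no exception) → 'F' (after the try/except). Output: AYF

Answer: AYF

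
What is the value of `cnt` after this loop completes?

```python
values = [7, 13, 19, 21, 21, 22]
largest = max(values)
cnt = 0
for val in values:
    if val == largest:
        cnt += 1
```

Count of max value 22 in [7, 13, 19, 21, 21, 22]
`cnt` takes the values: 0 → 1

Answer: 1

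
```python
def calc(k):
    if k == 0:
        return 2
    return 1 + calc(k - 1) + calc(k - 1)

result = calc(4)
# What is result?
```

calc(k) = 1 + 2·calc(k-1), calc(0)=2. Closed form: (2+1)·2^4 - 1 = 47.

Answer: 47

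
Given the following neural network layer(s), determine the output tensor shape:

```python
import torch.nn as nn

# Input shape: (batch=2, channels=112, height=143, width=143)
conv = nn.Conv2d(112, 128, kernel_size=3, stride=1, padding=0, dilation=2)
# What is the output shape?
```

Input: (2, 112, 143, 143) -> Output: (2, 128, 139, 139)

Answer: (2, 128, 139, 139)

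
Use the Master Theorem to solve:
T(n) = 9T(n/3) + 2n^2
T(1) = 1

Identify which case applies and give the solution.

a=9, b=3, f(n)=2n^2. log_3(9) = 2. Since c=2 = 2, Case 2 applies: T(n) = Θ(n^log_b(a) · log n) = O(n^2 log n).

Answer: O(n^2 log n) - Case 2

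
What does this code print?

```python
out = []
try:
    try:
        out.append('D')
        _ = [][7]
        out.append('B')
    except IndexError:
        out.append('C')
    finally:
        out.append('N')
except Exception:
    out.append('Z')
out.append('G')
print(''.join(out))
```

Execution trace: 'D' (inner try body) → 'C' (inner except IndexError) → 'N' (inner finally) → 'G' (after the try/except). Output: DCNG

Answer: DCNG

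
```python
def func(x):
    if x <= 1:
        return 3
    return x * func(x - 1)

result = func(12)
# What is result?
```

func(12) = 12 * 11 * 10 * 9 * 8 * 7 * 6 * 5 * 4 * 3 * 2 * 3 = 1437004800

Answer: 1437004800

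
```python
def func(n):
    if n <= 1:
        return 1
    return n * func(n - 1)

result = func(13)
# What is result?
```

func(13) = 13 * 12 * 11 * 10 * 9 * 8 * 7 * 6 * 5 * 4 * 3 * 2 * 1 = 6227020800

Answer: 6227020800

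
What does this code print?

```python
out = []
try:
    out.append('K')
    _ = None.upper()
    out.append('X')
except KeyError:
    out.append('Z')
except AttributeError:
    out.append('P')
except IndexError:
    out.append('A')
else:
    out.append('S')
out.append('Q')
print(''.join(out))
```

Execution trace: 'K' (try body) → 'P' (except AttributeError) → 'Q' (after the try/except). Output: KPQ

Answer: KPQ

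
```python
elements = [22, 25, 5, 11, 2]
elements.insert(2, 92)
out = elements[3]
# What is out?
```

Trace:
`elements = [22, 25, 5, 11, 2]` → elements = [22, 25, 5, 11, 2]
`elements.insert(2, 92)` → elements = [22, 25, 92, 5, 11, 2]
`out = elements[3]` → out = 5
So out = 5

Answer: 5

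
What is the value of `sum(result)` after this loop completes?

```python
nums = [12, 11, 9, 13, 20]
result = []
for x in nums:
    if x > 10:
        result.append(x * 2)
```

Sum of doubled values > 10
`result` takes the values: [] → [24] → [24, 22] → [24, 22, 26] → [24, 22, 26, 40]
So `sum(result)` = 112

Answer: 112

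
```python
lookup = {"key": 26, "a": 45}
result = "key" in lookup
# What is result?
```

Trace:
`lookup = {"key": 26, "a": 45}` → lookup = {'key': 26, 'a': 45}
`result = "key" in lookup` → result = True
So result = True

Answer: True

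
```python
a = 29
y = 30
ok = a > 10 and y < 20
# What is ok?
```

Trace:
`a = 29` → a = 29
`y = 30` → y = 30
`ok = a > 10 and y < 20` → ok = False
So ok = False

Answer: False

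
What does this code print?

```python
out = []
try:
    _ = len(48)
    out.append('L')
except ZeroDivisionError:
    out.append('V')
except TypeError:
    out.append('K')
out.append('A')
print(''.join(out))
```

Execution trace: 'K' (except TypeError) → 'A' (after the try/except). Output: KA

Answer: KA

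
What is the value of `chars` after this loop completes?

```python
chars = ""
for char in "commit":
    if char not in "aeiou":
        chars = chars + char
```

Remove vowels from 'commit'
`chars` takes the values: "" → "c" → "cm" → "cmm" → "cmmt"

Answer: "cmmt"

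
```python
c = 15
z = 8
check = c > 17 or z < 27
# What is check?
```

Trace:
`c = 15` → c = 15
`z = 8` → z = 8
`check = c > 17 or z < 27` → check = True
So check = True

Answer: True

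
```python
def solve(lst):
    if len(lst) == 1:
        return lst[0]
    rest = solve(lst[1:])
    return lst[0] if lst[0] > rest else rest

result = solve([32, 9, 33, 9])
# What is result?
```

Recursive max over [32, 9, 33, 9] = 33

Answer: 33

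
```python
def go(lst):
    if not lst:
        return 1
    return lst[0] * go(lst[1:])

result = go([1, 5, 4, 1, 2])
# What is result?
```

Product over [1, 5, 4, 1, 2] = 1 * 5 * 4 * 1 * 2 = 40

Answer: 40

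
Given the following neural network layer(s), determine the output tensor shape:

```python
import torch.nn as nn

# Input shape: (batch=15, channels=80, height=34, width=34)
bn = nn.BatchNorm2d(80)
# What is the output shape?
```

Input: (15, 80, 34, 34) -> Output: (15, 80, 34, 34)

Answer: (15, 80, 34, 34)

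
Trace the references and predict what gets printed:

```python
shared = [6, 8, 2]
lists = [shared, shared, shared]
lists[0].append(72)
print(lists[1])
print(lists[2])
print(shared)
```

Key concept: list of same reference.
Step by step:
`shared = [6, 8, 2]` → shared = [6, 8, 2]
`lists = [shared, shared, shared]` → lists = [[6, 8, 2], [6, 8, 2], [6, 8, 2]]
`lists[0].append(72)` → shared = [6, 8, 2, 72]; lists = [[6, 8, 2, 72], [6, 8, 2, 72], [6, 8, 2, 72]]
`print(lists[1])` → prints [6, 8, 2, 72]
`print(lists[2])` → prints [6, 8, 2, 72]
`print(shared)` → prints [6, 8, 2, 72]

Answer:
[6, 8, 2, 72]
[6, 8, 2, 72]
[6, 8, 2, 72]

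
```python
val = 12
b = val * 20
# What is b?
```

Trace:
`val = 12` → val = 12
`b = val * 20` → b = 240
So b = 240

Answer: 240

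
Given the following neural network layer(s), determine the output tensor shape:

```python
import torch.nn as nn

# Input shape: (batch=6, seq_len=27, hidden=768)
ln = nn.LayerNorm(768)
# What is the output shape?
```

Input: (6, 27, 768) -> Output: (6, 27, 768)

Answer: (6, 27, 768)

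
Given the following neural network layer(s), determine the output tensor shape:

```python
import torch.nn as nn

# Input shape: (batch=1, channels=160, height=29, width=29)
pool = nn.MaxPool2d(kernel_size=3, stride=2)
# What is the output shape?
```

Input: (1, 160, 29, 29) -> Output: (1, 160, 14, 14)

Answer: (1, 160, 14, 14)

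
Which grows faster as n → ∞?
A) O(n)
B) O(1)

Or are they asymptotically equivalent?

O(n) vs O(1): Higher order terms dominate.

Answer: A) O(n) grows faster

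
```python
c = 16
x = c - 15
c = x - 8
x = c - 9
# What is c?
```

Trace:
`c = 16` → c = 16
`x = c - 15` → x = 1
`c = x - 8` → c = -7
`x = c - 9` → x = -16
So c = -7

Answer: -7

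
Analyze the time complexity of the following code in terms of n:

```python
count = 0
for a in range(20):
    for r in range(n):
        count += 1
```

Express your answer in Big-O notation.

Each loop level contributes: 1 × n. Multiplying the contributions gives O(n).

Answer: O(n)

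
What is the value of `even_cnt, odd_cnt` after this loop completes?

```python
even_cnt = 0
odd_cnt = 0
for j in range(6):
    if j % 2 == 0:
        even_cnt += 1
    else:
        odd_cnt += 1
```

Count evens and odds in range(6)
`even_cnt, odd_cnt` takes the values: (0, 0) → (1, 0) → (1, 1) → (2, 1) → (2, 2) → (3, 2) → (3, 3)

Answer: 3, 3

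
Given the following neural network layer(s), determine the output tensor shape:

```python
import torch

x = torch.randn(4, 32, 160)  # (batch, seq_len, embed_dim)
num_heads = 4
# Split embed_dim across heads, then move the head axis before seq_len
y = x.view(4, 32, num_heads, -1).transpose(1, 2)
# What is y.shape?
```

Input: (4, 32, 160) -> head_dim = 160 // 4 = 40; after view: (4, 32, 4, 40) -> after transpose(1, 2): (4, 4, 32, 40) -> Output: (4, 4, 32, 40)

Answer: (4, 4, 32, 40)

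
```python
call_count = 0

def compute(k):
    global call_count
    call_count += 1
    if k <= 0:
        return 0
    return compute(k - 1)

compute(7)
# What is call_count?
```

Linear recursion stepping by 1: 8 calls from k=7 down to ≤0.

Answer: 8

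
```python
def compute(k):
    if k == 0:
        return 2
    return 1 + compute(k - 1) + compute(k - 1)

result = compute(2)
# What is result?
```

compute(k) = 1 + 2·compute(k-1), compute(0)=2. Closed form: (2+1)·2^2 - 1 = 11.

Answer: 11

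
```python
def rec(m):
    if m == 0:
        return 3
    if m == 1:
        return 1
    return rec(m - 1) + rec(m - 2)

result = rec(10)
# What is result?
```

Build up from base cases: rec(0)=3, rec(1)=1, rec(2)=4, rec(3)=5, rec(4)=9, rec(5)=14, rec(6)=23, ..., rec(10)=157

Answer: 157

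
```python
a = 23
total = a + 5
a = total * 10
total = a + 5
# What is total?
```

Trace:
`a = 23` → a = 23
`total = a + 5` → total = 28
`a = total * 10` → a = 280
`total = a + 5` → total = 285
So total = 285

Answer: 285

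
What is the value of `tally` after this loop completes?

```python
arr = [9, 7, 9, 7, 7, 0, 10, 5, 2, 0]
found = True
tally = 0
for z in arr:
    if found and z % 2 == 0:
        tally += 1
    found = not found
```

Count even values at even positions
`tally` takes the values: 0 → 1 → 2

Answer: 2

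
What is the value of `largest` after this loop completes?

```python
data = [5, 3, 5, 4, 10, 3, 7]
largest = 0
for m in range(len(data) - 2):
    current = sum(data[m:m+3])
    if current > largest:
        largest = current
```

Max sum of 3-element window in [5, 3, 5, 4, 10, 3, 7]
`largest` takes the values: 0 → 13 → 19 → 20

Answer: 20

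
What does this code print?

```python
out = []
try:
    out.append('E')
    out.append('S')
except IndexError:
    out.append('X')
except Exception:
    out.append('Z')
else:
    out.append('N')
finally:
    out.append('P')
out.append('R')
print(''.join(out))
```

Execution trace: 'E' (try body) → 'S' (try body, no exception) → 'N' (else) → 'P' (finally) → 'R' (after the try/except). Output: ESNPR

Answer: ESNPR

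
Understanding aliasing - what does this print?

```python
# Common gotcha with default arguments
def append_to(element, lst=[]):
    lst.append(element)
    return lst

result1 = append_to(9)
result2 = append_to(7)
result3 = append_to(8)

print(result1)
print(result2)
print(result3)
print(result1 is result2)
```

Key concept: mutable default argument gotcha.
Step by step:
`result1 = append_to(9)` → result1 = [9]
`result2 = append_to(7)` → result1 = [9, 7] (same object as result2); result2 = [9, 7] (same object as result1)
`result3 = append_to(8)` → result1 = [9, 7, 8] (same object as result2, result3); result2 = [9, 7, 8] (same object as result1, result3); result3 = [9, 7, 8] (same object as result1, result2)
`print(result1)` → prints [9, 7, 8]
`print(result2)` → prints [9, 7, 8]
`print(result3)` → prints [9, 7, 8]
`print(result1 is result2)` → prints True

Answer:
[9, 7, 8]
[9, 7, 8]
[9, 7, 8]
True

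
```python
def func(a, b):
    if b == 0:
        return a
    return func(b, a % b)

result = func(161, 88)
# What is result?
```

func(161, 88) -> func(88, 73) -> func(73, 15) -> func(15, 13) -> func(13, 2) -> func(2, 1) -> func(1, 0) -> 1

Answer: 1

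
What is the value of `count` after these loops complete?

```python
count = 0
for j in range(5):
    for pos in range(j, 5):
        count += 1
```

Upper triangle: 5 + 4 + ... + 1
`count` takes the values: 0 → 1 → 2 → 3 → 4 → 5 → 6 → 7 → 8 → 9 → 10 → 11 → 12 → 13 → 14 → 15

Answer: 15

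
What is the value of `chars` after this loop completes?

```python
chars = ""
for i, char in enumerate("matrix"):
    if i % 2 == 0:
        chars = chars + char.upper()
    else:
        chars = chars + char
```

Uppercase even positions in 'matrix'
`chars` takes the values: "" → "M" → "Ma" → "MaT" → "MaTr" → "MaTrI" → "MaTrIx"

Answer: "MaTrIx"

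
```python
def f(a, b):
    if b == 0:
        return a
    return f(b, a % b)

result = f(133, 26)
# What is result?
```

f(133, 26) -> f(26, 3) -> f(3, 2) -> f(2, 1) -> f(1, 0) -> 1

Answer: 1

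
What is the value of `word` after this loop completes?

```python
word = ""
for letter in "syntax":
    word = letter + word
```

Reverse 'syntax'
`word` takes the values: "" → "s" → "ys" → "nys" → "tnys" → "atnys" → "xatnys"

Answer: "xatnys"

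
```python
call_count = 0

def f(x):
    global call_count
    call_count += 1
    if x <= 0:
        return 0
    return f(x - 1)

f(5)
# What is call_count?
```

Linear recursion stepping by 1: 6 calls from x=5 down to ≤0.

Answer: 6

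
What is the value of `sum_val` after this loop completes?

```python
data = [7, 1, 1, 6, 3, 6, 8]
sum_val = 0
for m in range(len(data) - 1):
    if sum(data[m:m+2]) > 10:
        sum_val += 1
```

Count windows with sum > 10
`sum_val` takes the values: 0 → 1

Answer: 1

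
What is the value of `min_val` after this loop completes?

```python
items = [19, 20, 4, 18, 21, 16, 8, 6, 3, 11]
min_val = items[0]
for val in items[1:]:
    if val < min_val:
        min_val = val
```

Minimum of [19, 20, 4, 18, 21, 16, 8, 6, 3, 11]
`min_val` takes the values: 19 → 4 → 3

Answer: 3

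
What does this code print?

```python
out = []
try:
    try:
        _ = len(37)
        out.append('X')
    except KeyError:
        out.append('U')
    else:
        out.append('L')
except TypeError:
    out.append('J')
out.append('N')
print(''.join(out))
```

Execution trace: 'J' (outer except TypeError) → 'N' (after the try/except). Output: JN

Answer: JN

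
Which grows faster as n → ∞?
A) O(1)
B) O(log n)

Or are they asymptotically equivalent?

O(1) vs O(log n): Higher order terms dominate.

Answer: B) O(log n) grows faster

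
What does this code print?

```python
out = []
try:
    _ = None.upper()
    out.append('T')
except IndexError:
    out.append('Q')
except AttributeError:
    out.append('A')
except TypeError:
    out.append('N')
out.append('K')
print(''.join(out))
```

Execution trace: 'A' (except AttributeError) → 'K' (after the try/except). Output: AK

Answer: AK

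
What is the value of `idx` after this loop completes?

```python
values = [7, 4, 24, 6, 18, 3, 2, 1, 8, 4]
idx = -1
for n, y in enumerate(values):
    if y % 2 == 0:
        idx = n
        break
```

First even number index in [7, 4, 24, 6, 18, 3, 2, 1, 8, 4]
`idx` takes the values: -1 → 1

Answer: 1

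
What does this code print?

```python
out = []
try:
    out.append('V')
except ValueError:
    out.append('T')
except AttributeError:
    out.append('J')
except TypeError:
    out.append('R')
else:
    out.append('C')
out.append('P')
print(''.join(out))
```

Execution trace: 'V' (try body, no exception) → 'C' (else) → 'P' (after the try/except). Output: VCP

Answer: VCP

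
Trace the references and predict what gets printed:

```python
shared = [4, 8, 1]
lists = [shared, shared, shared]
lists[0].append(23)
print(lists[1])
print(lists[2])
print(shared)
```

Key concept: list of same reference.
Step by step:
`shared = [4, 8, 1]` → shared = [4, 8, 1]
`lists = [shared, shared, shared]` → lists = [[4, 8, 1], [4, 8, 1], [4, 8, 1]]
`lists[0].append(23)` → shared = [4, 8, 1, 23]; lists = [[4, 8, 1, 23], [4, 8, 1, 23], [4, 8, 1, 23]]
`print(lists[1])` → prints [4, 8, 1, 23]
`print(lists[2])` → prints [4, 8, 1, 23]
`print(shared)` → prints [4, 8, 1, 23]

Answer:
[4, 8, 1, 23]
[4, 8, 1, 23]
[4, 8, 1, 23]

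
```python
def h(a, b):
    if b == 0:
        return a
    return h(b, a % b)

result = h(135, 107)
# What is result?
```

h(135, 107) -> h(107, 28) -> h(28, 23) -> h(23, 5) -> h(5, 3) -> h(3, 2) -> h(2, 1) -> h(1, 0) -> 1

Answer: 1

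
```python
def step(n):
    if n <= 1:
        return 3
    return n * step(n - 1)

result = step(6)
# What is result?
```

step(6) = 6 * 5 * 4 * 3 * 2 * 3 = 2160

Answer: 2160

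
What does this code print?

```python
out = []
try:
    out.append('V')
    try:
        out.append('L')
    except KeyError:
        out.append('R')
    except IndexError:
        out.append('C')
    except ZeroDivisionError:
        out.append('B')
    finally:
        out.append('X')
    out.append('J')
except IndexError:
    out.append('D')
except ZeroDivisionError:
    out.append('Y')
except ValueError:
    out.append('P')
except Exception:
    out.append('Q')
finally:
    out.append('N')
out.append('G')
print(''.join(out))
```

Execution trace: 'V' (try body) → 'L' (inner try body, no exception) → 'X' (inner finally) → 'J' (try body, no exception) → 'N' (finally) → 'G' (after the try/except). Output: VLXJNG

Answer: VLXJNG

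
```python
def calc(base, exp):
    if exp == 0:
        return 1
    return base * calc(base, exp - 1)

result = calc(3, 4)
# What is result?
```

calc(3, 4) = 3 * 3 * 3 * 3 = 81

Answer: 81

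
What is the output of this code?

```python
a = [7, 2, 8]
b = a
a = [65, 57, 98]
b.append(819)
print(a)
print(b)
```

Key concept: rebinding vs mutation: a is rebound to a new list, b still points at the original.
Step by step:
`a = [7, 2, 8]` → a = [7, 2, 8]
`b = a` → b = [7, 2, 8] (same object as a)
`a = [65, 57, 98]` → a = [65, 57, 98]
`b.append(819)` → b = [7, 2, 8, 819]
`print(a)` → prints [65, 57, 98]
`print(b)` → prints [7, 2, 8, 819]

Answer:
[65, 57, 98]
[7, 2, 8, 819]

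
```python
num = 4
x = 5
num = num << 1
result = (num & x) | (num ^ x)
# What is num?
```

Trace:
`num = 4` → num = 4
`x = 5` → x = 5
`num = num << 1` → num = 8
`result = (num & x) | (num ^ x)` → result = 13
So num = 8

Answer: 8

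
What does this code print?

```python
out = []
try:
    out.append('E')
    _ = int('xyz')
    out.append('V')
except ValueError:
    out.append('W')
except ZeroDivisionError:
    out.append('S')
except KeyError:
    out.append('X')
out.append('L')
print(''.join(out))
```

Execution trace: 'E' (try body) → 'W' (except ValueError) → 'L' (after the try/except). Output: EWL

Answer: EWL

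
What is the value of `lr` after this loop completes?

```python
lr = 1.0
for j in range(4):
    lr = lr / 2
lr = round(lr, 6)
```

Halving LR 4 times: 1 / 2^4
`lr` takes the values: 1.0 → 0.5 → 0.25 → 0.125 → 0.0625

Answer: 0.0625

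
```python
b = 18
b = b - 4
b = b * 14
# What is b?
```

Trace:
`b = 18` → b = 18
`b = b - 4` → b = 14
`b = b * 14` → b = 196
So b = 196

Answer: 196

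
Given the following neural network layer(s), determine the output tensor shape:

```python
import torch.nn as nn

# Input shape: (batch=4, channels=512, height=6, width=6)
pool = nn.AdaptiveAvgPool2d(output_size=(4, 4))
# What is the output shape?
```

Input: (4, 512, 6, 6) -> Output: (4, 512, 4, 4)

Answer: (4, 512, 4, 4)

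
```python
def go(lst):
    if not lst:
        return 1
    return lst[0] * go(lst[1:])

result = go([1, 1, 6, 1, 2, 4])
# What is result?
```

Product over [1, 1, 6, 1, 2, 4] = 1 * 1 * 6 * 1 * 2 * 4 = 48

Answer: 48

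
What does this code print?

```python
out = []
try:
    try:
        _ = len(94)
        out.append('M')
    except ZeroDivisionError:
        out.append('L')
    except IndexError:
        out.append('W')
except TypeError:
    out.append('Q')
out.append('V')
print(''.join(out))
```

Execution trace: 'Q' (outer except TypeError) → 'V' (after the try/except). Output: QV

Answer: QV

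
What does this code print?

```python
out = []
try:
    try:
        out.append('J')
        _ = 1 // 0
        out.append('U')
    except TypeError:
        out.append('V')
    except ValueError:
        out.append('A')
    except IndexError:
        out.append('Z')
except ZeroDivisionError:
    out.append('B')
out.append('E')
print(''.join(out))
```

Execution trace: 'J' (try body) → 'B' (outer except ZeroDivisionError) → 'E' (after the try/except). Output: JBE

Answer: JBE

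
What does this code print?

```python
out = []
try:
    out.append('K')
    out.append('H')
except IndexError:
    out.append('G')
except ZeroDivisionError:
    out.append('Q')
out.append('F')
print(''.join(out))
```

Execution trace: 'K' (try body) → 'H' (try body, no exception) → 'F' (after the try/except). Output: KHF

Answer: KHF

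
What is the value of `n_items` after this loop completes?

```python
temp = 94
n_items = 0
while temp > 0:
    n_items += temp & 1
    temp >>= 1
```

Count set bits in 94 (binary: 0b1011110)
`n_items` takes the values: 0 → 1 → 2 → 3 → 4 → 5

Answer: 5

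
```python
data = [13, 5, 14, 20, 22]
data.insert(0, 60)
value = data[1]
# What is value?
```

Trace:
`data = [13, 5, 14, 20, 22]` → data = [13, 5, 14, 20, 22]
`data.insert(0, 60)` → data = [60, 13, 5, 14, 20, 22]
`value = data[1]` → value = 13
So value = 13

Answer: 13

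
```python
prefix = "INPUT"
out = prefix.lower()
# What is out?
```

Trace:
`prefix = "INPUT"` → prefix = 'INPUT'
`out = prefix.lower()` → out = 'input'
So out = 'input'

Answer: 'input'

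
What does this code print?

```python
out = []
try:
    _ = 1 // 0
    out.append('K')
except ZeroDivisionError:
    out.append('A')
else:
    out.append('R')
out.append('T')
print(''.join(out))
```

Execution trace: 'A' (except ZeroDivisionError) → 'T' (after the try/except). Output: AT

Answer: AT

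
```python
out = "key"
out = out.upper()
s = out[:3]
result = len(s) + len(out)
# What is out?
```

Trace:
`out = "key"` → out = 'key'
`out = out.upper()` → out = 'KEY'
`s = out[:3]` → s = 'KEY'
`result = len(s) + len(out)` → result = 6
So out = 'KEY'

Answer: 'KEY'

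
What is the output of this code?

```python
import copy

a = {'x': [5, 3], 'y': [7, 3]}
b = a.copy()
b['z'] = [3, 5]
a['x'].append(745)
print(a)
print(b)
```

Key concept: shallow copy of dict with mutable values.
Step by step:
`a = {'x': [5, 3], 'y': [7, 3]}` → a = {'x': [5, 3], 'y': [7, 3]}
`b = a.copy()` → b = {'x': [5, 3], 'y': [7, 3]}
`b['z'] = [3, 5]` → b = {'x': [5, 3], 'y': [7, 3], 'z': [3, 5]}
`a['x'].append(745)` → a = {'x': [5, 3, 745], 'y': [7, 3]}; b = {'x': [5, 3, 745], 'y': [7, 3], 'z': [3, 5]}
`print(a)` → prints {'x': [5, 3, 745], 'y': [7, 3]}
`print(b)` → prints {'x': [5, 3, 745], 'y': [7, 3], 'z': [3, 5]}

Answer:
{'x': [5, 3, 745], 'y': [7, 3]}
{'x': [5, 3, 745], 'y': [7, 3], 'z': [3, 5]}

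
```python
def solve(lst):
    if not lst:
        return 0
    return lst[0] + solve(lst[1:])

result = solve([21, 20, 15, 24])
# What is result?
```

21 + 20 + 15 + 24 + 0 = 80

Answer: 80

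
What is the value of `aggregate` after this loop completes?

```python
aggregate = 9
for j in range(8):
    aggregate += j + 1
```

Start at 9, add 1 to 8 = 45
`aggregate` takes the values: 9 → 10 → 12 → 15 → 19 → 24 → 30 → 37 → 45

Answer: 45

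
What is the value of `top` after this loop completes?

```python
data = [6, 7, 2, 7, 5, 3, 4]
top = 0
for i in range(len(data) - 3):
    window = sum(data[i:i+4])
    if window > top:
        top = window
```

Max sum of 4-element window in [6, 7, 2, 7, 5, 3, 4]
`top` takes the values: 0 → 22

Answer: 22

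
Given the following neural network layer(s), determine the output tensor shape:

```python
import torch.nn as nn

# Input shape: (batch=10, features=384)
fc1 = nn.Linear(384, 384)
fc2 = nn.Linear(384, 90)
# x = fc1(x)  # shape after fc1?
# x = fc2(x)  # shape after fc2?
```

Input: (10, 384) -> after fc1: (10, 384) -> Output: (10, 90)

Answer: (10, 90)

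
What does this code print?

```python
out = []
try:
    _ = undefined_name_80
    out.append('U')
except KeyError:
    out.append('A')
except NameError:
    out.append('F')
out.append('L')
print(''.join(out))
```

Execution trace: 'F' (except NameError) → 'L' (after the try/except). Output: FL

Answer: FL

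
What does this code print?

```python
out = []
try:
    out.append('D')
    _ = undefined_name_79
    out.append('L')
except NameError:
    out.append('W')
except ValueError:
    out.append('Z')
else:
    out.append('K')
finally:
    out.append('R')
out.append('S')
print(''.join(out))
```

Execution trace: 'D' (try body) → 'W' (except NameError) → 'R' (finally) → 'S' (after the try/except). Output: DWRS

Answer: DWRS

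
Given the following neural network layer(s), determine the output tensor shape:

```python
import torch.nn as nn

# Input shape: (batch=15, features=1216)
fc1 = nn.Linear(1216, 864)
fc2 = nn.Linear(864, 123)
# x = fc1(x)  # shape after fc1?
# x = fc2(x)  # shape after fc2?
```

Input: (15, 1216) -> after fc1: (15, 864) -> Output: (15, 123)

Answer: (15, 123)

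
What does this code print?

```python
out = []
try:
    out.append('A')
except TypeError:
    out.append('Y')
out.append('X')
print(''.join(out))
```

Execution trace: 'A' (try body, no exception) → 'X' (after the try/except). Output: AX

Answer: AX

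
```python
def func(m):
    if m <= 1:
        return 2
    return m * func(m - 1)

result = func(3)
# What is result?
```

func(3) = 3 * 2 * 2 = 12

Answer: 12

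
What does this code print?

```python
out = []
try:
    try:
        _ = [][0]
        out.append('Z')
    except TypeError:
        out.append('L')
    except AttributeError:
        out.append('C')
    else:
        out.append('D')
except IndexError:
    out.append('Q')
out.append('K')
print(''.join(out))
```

Execution trace: 'Q' (outer except IndexError) → 'K' (after the try/except). Output: QK

Answer: QK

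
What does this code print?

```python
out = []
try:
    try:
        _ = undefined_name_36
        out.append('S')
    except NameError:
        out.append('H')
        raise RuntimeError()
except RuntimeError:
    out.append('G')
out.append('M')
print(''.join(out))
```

Execution trace: 'H' (inner except NameError) → 'G' (outer except RuntimeError) → 'M' (after the try/except). Output: HGM

Answer: HGM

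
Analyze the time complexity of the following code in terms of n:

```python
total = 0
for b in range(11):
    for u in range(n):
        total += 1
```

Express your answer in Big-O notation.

Each loop level contributes: 1 × n. Multiplying the contributions gives O(n).

Answer: O(n)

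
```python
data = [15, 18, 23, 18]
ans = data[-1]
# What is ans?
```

Trace:
`data = [15, 18, 23, 18]` → data = [15, 18, 23, 18]
`ans = data[-1]` → ans = 18
So ans = 18

Answer: 18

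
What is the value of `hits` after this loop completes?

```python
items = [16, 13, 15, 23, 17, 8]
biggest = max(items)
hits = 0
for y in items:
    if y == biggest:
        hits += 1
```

Count of max value 23 in [16, 13, 15, 23, 17, 8]
`hits` takes the values: 0 → 1

Answer: 1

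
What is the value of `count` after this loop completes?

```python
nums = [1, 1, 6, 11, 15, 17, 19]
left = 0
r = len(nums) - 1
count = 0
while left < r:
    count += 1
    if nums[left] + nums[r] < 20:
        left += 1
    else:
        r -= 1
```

Steps to find pair summing to 20
`count` takes the values: 0 → 1 → 2 → 3 → 4 → 5 → 6

Answer: 6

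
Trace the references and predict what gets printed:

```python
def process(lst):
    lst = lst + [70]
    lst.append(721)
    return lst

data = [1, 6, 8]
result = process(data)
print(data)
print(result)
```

Key concept: rebinding parameter vs mutation.
Step by step:
`data = [1, 6, 8]` → data = [1, 6, 8]
`result = process(data)` → result = [1, 6, 8, 70, 721]
`print(data)` → prints [1, 6, 8]
`print(result)` → prints [1, 6, 8, 70, 721]

Answer:
[1, 6, 8]
[1, 6, 8, 70, 721]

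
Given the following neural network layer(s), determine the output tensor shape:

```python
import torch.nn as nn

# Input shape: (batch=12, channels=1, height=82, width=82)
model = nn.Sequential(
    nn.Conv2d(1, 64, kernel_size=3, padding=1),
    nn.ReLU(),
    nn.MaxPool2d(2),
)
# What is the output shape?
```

Input: (12, 1, 82, 82) -> after Conv2d: (12, 64, 82, 82) -> after ReLU: (12, 64, 82, 82) -> Output: (12, 64, 41, 41)

Answer: (12, 64, 41, 41)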